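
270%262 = 8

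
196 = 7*28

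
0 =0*6076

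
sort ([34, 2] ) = [ 2, 34]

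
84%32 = 20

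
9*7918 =71262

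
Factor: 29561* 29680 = 877370480 =2^4*5^1 * 7^2* 41^1*53^1 * 103^1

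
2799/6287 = 2799/6287 = 0.45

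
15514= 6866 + 8648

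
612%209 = 194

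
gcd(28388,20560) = 4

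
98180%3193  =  2390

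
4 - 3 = 1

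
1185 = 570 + 615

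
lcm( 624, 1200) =15600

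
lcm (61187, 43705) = 305935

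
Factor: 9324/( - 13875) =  - 2^2 * 3^1*5^( - 3)*7^1 = - 84/125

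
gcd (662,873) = 1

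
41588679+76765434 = 118354113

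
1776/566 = 3 + 39/283 = 3.14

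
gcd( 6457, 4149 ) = 1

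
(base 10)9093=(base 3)110110210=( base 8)21605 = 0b10001110000101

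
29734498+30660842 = 60395340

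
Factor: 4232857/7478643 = 3^( - 1)*71^( - 1) * 587^1*7211^1*35111^( - 1) 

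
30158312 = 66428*454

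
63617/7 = 63617/7=9088.14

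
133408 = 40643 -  - 92765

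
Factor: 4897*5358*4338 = 2^2*3^3*19^1*47^1*59^1*83^1 * 241^1 = 113820990588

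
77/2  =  38 + 1/2=38.50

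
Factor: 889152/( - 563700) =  - 74096/46975 = - 2^4  *5^ ( - 2 )*11^1*421^1*1879^(-1 )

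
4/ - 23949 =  - 1+23945/23949 = - 0.00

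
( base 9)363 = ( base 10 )300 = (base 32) 9c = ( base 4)10230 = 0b100101100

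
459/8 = 57 + 3/8= 57.38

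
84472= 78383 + 6089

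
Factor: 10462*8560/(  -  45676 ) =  - 22388680/11419 =- 2^3*5^1*19^(- 1)*107^1*601^( - 1)*5231^1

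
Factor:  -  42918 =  - 2^1*3^1*23^1*311^1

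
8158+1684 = 9842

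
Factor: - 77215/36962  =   - 2^( - 1)*5^1*15443^1*18481^( - 1)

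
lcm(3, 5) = 15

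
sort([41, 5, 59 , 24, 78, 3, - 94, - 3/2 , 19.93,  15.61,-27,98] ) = [- 94, - 27, - 3/2,3, 5, 15.61,  19.93, 24, 41, 59,78,98 ] 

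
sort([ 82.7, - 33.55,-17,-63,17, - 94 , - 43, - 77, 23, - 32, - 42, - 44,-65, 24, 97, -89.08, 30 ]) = [ - 94,  -  89.08,-77, - 65 ,  -  63 , - 44,-43,-42 , - 33.55, - 32,-17, 17, 23, 24, 30, 82.7,97]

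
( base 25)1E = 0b100111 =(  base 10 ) 39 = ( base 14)2B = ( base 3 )1110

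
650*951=618150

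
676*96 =64896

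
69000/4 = 17250 = 17250.00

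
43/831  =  43/831 =0.05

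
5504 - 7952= -2448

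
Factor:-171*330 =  - 56430 = - 2^1 * 3^3*5^1*11^1 * 19^1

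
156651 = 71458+85193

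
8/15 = 8/15 = 0.53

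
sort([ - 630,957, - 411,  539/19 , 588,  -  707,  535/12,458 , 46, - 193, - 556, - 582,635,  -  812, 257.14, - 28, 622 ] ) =[-812, - 707, - 630,-582,-556, - 411,-193, -28, 539/19 , 535/12,46, 257.14, 458, 588, 622,635,957]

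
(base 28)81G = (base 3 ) 22122221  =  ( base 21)E6G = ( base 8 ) 14254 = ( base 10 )6316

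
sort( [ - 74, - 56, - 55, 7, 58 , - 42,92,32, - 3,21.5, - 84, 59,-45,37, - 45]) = [ - 84,- 74, - 56, - 55, - 45, - 45, - 42, - 3,7,21.5,32,37, 58,59,92]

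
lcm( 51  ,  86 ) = 4386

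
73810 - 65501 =8309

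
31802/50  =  636  +  1/25= 636.04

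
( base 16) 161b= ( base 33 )56G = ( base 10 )5659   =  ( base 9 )7677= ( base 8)13033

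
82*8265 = 677730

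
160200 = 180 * 890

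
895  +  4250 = 5145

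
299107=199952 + 99155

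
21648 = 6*3608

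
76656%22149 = 10209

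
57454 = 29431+28023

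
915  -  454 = 461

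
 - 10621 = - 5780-4841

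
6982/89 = 78+40/89  =  78.45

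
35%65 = 35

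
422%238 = 184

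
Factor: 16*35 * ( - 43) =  - 24080 = - 2^4*5^1*7^1*43^1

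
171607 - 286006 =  - 114399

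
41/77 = 41/77=0.53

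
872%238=158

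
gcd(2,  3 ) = 1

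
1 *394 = 394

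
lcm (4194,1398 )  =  4194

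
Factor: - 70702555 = -5^1*7^1*11^1 * 227^1*809^1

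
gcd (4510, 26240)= 410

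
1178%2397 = 1178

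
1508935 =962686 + 546249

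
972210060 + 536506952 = 1508717012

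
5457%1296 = 273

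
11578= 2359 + 9219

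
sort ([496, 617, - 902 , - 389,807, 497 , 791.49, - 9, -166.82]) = [ - 902, - 389 , - 166.82, - 9,496, 497,  617, 791.49, 807]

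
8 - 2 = 6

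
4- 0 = 4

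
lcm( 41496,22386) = 1701336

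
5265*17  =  89505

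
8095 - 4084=4011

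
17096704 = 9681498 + 7415206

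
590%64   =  14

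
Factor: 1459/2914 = 2^ ( - 1 ) * 31^(  -  1)*47^ ( - 1 )*1459^1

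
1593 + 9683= 11276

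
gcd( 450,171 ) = 9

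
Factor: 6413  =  11^2*53^1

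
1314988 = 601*2188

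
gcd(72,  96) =24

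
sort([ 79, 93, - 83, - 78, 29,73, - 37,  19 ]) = [ - 83, - 78,  -  37, 19, 29 , 73,79,93]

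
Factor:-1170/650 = -9/5 = - 3^2*5^(-1)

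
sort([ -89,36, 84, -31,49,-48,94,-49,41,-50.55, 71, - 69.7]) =[ - 89,- 69.7, - 50.55, - 49,  -  48, - 31,36,41,49,71,84,94 ] 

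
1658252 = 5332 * 311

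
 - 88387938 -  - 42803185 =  -45584753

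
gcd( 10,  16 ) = 2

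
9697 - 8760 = 937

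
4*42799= 171196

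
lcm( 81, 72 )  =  648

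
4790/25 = 191 + 3/5 = 191.60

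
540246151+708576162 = 1248822313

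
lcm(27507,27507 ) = 27507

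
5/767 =5/767 = 0.01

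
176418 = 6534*27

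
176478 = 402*439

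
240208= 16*15013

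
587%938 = 587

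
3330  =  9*370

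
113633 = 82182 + 31451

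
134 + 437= 571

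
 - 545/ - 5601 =545/5601 = 0.10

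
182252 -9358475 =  - 9176223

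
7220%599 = 32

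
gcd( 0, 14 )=14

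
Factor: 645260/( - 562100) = -5^(- 1 ) * 73^( - 1)*419^1= - 419/365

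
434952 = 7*62136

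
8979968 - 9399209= - 419241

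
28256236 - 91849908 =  - 63593672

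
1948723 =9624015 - 7675292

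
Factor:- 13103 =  -13103^1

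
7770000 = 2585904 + 5184096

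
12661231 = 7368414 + 5292817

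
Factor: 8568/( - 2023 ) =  - 72/17=- 2^3*3^2*17^ ( - 1) 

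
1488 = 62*24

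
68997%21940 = 3177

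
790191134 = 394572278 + 395618856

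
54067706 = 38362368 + 15705338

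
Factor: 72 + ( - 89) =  - 17^1=- 17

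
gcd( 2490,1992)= 498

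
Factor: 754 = 2^1*13^1*29^1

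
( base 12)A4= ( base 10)124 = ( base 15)84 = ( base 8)174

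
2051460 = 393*5220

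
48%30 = 18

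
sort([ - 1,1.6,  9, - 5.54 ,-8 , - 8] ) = [ - 8, - 8,-5.54, - 1, 1.6,9]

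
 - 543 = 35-578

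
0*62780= 0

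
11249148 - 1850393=9398755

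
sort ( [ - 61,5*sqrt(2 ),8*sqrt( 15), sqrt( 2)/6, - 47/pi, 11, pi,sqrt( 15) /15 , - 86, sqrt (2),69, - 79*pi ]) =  [- 79*pi, - 86, - 61,-47/pi,  sqrt ( 2)/6,  sqrt( 15)/15, sqrt( 2), pi,5*sqrt( 2),11,8*sqrt( 15 ),69]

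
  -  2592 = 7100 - 9692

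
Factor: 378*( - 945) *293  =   - 2^1*3^6*5^1*7^2*293^1 = - 104662530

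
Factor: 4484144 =2^4*7^1* 40037^1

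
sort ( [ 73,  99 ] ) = [ 73, 99]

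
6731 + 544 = 7275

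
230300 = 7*32900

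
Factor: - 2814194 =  - 2^1*53^1*139^1*191^1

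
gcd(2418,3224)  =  806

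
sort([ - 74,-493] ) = [ - 493,-74]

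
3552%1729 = 94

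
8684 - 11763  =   - 3079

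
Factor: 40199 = 61^1 *659^1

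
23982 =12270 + 11712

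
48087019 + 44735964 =92822983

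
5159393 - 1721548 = 3437845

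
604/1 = 604 = 604.00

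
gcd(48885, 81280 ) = 5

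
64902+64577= 129479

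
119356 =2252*53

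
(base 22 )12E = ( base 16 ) 21e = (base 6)2302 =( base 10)542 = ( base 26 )km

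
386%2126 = 386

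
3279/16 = 3279/16 = 204.94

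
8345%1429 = 1200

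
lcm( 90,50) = 450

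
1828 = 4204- 2376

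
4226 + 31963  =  36189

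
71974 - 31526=40448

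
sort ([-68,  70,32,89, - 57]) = [ - 68,-57,32, 70,89]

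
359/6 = 359/6  =  59.83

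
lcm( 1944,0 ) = 0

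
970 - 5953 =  - 4983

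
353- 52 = 301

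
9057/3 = 3019 = 3019.00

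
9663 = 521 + 9142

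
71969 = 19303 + 52666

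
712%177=4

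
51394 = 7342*7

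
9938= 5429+4509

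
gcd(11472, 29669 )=1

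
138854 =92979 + 45875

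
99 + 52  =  151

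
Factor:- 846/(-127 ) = 2^1*3^2*47^1*127^( - 1)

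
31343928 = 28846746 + 2497182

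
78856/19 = 4150 + 6/19 = 4150.32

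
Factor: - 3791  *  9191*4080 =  - 142159770480 = -2^4*3^1*5^1*7^1*13^1*17^2*101^1*223^1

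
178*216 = 38448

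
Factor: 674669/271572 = 2^(  -  2 )*3^ ( - 1) *7^(-1)*53^(  -  1 )*61^ (-1) *674669^1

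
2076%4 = 0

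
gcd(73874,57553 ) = 859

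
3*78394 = 235182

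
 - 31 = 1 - 32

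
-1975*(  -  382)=754450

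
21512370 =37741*570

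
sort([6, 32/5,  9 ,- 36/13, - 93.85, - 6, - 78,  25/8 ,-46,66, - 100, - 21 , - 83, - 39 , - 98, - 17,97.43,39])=[ - 100, - 98,-93.85,- 83 , - 78,  -  46, - 39,- 21, - 17, - 6, - 36/13,25/8 , 6,32/5,9, 39,66 , 97.43]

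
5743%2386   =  971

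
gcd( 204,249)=3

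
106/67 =1 + 39/67 = 1.58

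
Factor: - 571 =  - 571^1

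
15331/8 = 1916 + 3/8 = 1916.38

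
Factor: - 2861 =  - 2861^1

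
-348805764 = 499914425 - 848720189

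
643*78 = 50154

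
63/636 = 21/212 = 0.10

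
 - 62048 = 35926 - 97974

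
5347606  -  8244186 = -2896580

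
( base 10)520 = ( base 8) 1010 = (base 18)1AG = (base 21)13G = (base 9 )637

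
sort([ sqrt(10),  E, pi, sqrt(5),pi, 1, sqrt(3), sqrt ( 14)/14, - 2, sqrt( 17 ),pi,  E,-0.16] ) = [ - 2, - 0.16 , sqrt( 14)/14, 1, sqrt(3), sqrt( 5), E, E, pi, pi,pi, sqrt(10 ), sqrt (17)]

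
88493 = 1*88493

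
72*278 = 20016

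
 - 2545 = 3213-5758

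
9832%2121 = 1348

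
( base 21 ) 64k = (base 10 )2750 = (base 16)abe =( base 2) 101010111110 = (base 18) 88E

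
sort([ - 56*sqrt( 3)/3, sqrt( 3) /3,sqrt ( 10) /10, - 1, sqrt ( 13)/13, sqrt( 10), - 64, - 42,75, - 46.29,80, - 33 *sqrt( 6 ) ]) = [ - 33*sqrt( 6), - 64, - 46.29, - 42, - 56*sqrt( 3)/3,-1 , sqrt(13 )/13,sqrt( 10)/10,sqrt( 3)/3, sqrt( 10),75, 80]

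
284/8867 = 284/8867 = 0.03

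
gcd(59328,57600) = 576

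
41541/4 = 41541/4 = 10385.25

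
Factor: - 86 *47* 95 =  -  2^1 * 5^1*19^1*43^1*47^1 = - 383990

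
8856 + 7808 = 16664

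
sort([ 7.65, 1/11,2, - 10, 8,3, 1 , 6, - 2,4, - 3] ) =[ - 10, - 3, - 2 , 1/11,1, 2,3 , 4,6,  7.65 , 8] 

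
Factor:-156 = -2^2*3^1*13^1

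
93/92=1+1/92 = 1.01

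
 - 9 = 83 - 92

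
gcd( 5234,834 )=2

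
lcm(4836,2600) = 241800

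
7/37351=7/37351 = 0.00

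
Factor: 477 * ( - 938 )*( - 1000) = 447426000 = 2^4*3^2*5^3*7^1*53^1*67^1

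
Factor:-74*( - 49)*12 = 43512 = 2^3*3^1*7^2*37^1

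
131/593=131/593=0.22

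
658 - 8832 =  - 8174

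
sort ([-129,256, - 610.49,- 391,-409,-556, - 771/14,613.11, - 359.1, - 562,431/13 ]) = [-610.49,-562,-556, - 409, - 391,-359.1, - 129,-771/14,  431/13 , 256,613.11]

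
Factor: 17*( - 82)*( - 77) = 2^1*7^1*11^1*17^1*41^1  =  107338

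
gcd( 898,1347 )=449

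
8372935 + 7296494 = 15669429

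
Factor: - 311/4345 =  - 5^( - 1 ) *11^( - 1)*79^( - 1 )*311^1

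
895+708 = 1603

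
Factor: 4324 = 2^2*  23^1*47^1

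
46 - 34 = 12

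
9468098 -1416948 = 8051150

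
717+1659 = 2376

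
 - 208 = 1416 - 1624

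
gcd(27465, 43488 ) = 3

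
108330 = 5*21666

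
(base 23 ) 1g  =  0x27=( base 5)124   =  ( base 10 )39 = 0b100111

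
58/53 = 1 + 5/53 = 1.09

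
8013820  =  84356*95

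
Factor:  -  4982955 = -3^1  *  5^1*17^1*19541^1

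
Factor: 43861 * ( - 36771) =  - 1612812831=   - 3^1*7^1*17^1*23^1 *103^1 * 1907^1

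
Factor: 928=2^5*29^1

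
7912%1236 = 496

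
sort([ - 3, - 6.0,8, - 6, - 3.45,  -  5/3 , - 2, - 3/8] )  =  [ - 6.0, - 6, - 3.45,- 3, -2, - 5/3, - 3/8, 8] 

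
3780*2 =7560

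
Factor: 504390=2^1*3^1*5^1*17^1*23^1 * 43^1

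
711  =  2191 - 1480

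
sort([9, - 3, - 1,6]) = [ - 3, - 1,6,9]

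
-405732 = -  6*67622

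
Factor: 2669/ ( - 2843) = -17^1*157^1*2843^( - 1)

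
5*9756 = 48780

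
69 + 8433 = 8502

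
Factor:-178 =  - 2^1*89^1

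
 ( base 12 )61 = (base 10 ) 73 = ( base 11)67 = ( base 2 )1001001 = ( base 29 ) 2f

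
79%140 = 79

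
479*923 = 442117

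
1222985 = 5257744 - 4034759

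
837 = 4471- 3634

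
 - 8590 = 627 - 9217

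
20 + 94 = 114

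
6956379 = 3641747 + 3314632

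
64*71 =4544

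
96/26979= 32/8993 = 0.00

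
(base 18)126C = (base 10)6600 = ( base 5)202400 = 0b1100111001000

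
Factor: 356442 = 2^1  *3^1*59407^1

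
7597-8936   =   - 1339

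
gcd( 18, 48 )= 6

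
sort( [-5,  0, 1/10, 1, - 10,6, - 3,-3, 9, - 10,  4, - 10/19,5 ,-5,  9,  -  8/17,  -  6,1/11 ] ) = [ - 10, - 10 , - 6, - 5, - 5, - 3, - 3, - 10/19, - 8/17,  0,1/11,1/10,1,4,5,6,9, 9 ] 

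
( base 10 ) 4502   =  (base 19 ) c8i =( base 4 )1012112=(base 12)2732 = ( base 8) 10626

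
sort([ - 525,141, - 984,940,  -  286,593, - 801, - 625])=[ - 984, - 801,- 625,-525, - 286,141,593, 940 ] 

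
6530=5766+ 764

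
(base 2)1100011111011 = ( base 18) 11d5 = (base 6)45335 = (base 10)6395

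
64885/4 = 64885/4=16221.25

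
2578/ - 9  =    -  287 + 5/9  =  -  286.44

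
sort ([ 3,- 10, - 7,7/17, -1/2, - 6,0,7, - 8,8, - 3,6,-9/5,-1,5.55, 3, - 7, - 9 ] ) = [-10,-9, - 8,-7,  -  7,  -  6, - 3,-9/5,-1,-1/2,0,7/17, 3,3,5.55,6,7,  8 ]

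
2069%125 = 69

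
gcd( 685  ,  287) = 1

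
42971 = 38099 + 4872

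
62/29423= 62/29423 = 0.00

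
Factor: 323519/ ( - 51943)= -7^1 * 113^1* 127^( - 1) =- 791/127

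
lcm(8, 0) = 0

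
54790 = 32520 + 22270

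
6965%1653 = 353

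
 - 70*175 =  - 12250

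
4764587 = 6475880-1711293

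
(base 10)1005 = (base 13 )5C4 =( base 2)1111101101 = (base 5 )13010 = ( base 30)13f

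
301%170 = 131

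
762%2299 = 762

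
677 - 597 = 80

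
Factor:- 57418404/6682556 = -3^1  *  83^1*57649^1 * 1670639^( - 1 ) = -  14354601/1670639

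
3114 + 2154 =5268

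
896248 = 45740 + 850508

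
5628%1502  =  1122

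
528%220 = 88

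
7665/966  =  365/46 = 7.93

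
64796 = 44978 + 19818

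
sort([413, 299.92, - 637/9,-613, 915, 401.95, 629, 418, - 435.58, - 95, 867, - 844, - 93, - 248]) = [ - 844, -613 , - 435.58, - 248,  -  95, - 93, - 637/9, 299.92,401.95, 413, 418, 629 , 867,915 ]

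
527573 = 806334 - 278761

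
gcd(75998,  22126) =962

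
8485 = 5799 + 2686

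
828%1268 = 828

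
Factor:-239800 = -2^3*5^2*11^1*109^1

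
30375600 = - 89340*( - 340 ) 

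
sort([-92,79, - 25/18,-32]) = [ - 92, - 32, - 25/18,79]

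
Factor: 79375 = 5^4*127^1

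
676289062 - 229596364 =446692698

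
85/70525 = 17/14105= 0.00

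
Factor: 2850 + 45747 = 48597 = 3^1*97^1*  167^1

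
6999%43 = 33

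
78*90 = 7020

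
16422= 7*2346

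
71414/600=119 + 7/300 = 119.02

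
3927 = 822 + 3105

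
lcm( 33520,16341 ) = 1307280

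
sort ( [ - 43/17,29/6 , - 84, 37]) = [ - 84, - 43/17,29/6, 37] 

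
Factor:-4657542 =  - 2^1*3^1 *776257^1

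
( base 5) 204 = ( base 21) 2C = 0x36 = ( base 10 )54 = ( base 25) 24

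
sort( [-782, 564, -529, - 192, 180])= [-782, - 529, - 192,180,564]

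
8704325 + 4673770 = 13378095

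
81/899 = 81/899 = 0.09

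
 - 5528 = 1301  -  6829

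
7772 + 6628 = 14400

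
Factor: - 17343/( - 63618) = 2^(-1) * 3^1*23^( - 1) * 41^1 * 47^1*461^( - 1 )=5781/21206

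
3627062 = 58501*62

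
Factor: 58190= 2^1* 5^1* 11^1*23^2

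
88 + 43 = 131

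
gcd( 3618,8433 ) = 9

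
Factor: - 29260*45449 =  - 2^2*5^1*7^1 *11^1*19^1*47^1 * 967^1 = - 1329837740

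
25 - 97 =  - 72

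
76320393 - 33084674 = 43235719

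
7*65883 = 461181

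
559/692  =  559/692 = 0.81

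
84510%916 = 238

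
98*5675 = 556150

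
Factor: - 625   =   - 5^4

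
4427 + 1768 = 6195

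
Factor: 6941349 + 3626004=10567353 = 3^1 * 17^1*383^1*541^1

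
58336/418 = 139 + 117/209 =139.56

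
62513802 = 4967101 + 57546701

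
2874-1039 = 1835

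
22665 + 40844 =63509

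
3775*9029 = 34084475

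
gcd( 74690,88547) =1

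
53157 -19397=33760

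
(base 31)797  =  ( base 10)7013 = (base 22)eah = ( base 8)15545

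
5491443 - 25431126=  - 19939683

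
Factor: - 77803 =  - 11^2*643^1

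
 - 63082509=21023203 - 84105712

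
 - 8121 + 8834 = 713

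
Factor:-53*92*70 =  - 2^3*5^1*7^1*23^1* 53^1 = -341320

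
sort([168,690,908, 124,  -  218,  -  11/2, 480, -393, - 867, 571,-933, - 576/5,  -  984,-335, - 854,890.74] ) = [ - 984, - 933, - 867, - 854, - 393, - 335,-218, - 576/5,- 11/2,124  ,  168,480, 571,  690,890.74,908]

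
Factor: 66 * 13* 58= 2^2*3^1 * 11^1*13^1*29^1=49764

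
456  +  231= 687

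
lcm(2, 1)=2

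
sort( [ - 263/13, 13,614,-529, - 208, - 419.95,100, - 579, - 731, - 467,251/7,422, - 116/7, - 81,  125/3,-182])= [ - 731, - 579,  -  529,-467, - 419.95,-208, - 182, - 81 , - 263/13, - 116/7,  13,251/7, 125/3, 100, 422, 614] 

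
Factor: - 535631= - 229^1*2339^1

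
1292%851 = 441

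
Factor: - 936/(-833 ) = 2^3*3^2* 7^( - 2)*13^1 * 17^(-1 ) 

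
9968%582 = 74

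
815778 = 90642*9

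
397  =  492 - 95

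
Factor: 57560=2^3*5^1*1439^1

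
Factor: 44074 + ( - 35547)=8527 = 8527^1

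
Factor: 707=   7^1*101^1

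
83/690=83/690 = 0.12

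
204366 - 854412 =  - 650046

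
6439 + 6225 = 12664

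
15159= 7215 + 7944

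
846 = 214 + 632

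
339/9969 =113/3323 = 0.03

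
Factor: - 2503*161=-7^1*23^1*2503^1 = -402983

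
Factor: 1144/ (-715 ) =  - 2^3*5^( - 1) = - 8/5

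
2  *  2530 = 5060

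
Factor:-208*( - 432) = 2^8*3^3*13^1 =89856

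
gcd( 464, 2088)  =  232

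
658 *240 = 157920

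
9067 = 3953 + 5114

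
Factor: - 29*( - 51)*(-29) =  - 3^1*17^1*29^2 = -42891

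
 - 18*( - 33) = 594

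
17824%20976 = 17824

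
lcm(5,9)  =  45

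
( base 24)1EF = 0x39F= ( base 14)4a3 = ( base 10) 927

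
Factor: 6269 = 6269^1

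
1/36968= 1/36968 = 0.00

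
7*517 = 3619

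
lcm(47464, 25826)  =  1756168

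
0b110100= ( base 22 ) 28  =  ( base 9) 57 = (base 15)37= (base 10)52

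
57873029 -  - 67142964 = 125015993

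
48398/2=24199 = 24199.00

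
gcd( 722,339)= 1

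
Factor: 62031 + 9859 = 71890 = 2^1*5^1*7^1*13^1*79^1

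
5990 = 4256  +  1734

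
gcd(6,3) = 3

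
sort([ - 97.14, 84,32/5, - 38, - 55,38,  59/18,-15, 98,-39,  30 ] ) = [-97.14, - 55, - 39,  -  38, - 15, 59/18 , 32/5, 30, 38, 84,98]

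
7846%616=454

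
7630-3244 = 4386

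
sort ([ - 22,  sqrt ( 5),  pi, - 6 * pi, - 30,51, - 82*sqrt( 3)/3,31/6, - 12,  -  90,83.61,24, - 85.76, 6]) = [ - 90 , -85.76,  -  82*sqrt(3)/3,- 30, - 22,-6*pi, - 12,sqrt ( 5 ),pi,31/6,6,24,51,83.61] 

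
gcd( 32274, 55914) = 6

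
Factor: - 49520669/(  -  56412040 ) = 2^( - 3 )*5^( - 1)*11^1*19^1 * 313^1*757^1  *1410301^( -1)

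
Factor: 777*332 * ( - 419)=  - 2^2 * 3^1*7^1*37^1*83^1 * 419^1  =  - 108086916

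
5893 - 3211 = 2682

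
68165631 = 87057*783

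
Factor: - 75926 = - 2^1*37963^1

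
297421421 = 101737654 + 195683767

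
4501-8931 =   -  4430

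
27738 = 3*9246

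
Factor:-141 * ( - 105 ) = 14805 = 3^2*5^1*7^1 * 47^1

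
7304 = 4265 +3039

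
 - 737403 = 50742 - 788145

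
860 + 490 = 1350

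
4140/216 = 19  +  1/6 =19.17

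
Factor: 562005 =3^3 * 5^1 * 23^1 * 181^1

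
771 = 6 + 765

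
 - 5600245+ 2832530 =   -  2767715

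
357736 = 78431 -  - 279305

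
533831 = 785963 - 252132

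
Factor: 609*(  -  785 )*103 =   -  3^1*5^1 * 7^1*29^1  *103^1*157^1 = - 49240695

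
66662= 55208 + 11454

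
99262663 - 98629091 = 633572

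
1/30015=1/30015 = 0.00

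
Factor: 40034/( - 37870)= -37/35  =  - 5^(- 1)*7^(  -  1) * 37^1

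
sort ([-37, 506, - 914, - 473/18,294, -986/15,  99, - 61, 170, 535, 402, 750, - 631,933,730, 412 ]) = [ -914, - 631, - 986/15, - 61, - 37, - 473/18, 99,170, 294, 402,412,506,535, 730,750, 933]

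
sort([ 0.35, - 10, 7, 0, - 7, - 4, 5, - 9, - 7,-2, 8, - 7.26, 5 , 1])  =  [-10,-9, - 7.26, - 7, - 7, - 4, - 2 , 0,0.35 , 1, 5,5,7,8] 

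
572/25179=52/2289 = 0.02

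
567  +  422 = 989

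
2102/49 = 42 + 44/49 = 42.90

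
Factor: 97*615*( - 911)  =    -  54345705 = - 3^1 * 5^1*41^1*97^1*911^1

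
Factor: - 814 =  - 2^1 * 11^1*37^1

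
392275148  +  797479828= 1189754976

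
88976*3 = 266928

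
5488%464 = 384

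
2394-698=1696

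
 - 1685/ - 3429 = 1685/3429 = 0.49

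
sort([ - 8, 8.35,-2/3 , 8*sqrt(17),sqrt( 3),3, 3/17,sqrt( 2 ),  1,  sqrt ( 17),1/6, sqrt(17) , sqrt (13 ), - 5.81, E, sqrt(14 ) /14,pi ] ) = [ - 8, - 5.81,-2/3,1/6,3/17, sqrt( 14)/14, 1, sqrt( 2),sqrt(3 ),E, 3,pi, sqrt( 13), sqrt ( 17), sqrt( 17 ), 8.35,8*sqrt (17) ]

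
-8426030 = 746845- 9172875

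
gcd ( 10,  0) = 10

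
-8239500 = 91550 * ( - 90 )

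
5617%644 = 465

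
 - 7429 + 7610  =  181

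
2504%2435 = 69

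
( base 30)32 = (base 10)92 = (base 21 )48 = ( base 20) 4c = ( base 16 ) 5C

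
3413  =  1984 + 1429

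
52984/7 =52984/7 = 7569.14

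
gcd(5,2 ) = 1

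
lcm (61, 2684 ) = 2684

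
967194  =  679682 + 287512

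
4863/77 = 4863/77 = 63.16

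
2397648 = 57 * 42064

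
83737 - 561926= - 478189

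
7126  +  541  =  7667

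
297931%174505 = 123426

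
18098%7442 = 3214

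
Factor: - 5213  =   - 13^1 * 401^1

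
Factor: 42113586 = 2^1*3^1 * 7018931^1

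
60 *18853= 1131180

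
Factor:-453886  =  -2^1*226943^1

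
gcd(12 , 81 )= 3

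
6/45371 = 6/45371 = 0.00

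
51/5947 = 51/5947 = 0.01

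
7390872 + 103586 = 7494458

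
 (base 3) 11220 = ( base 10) 132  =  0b10000100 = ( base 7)246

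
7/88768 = 7/88768 = 0.00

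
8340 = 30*278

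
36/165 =12/55 = 0.22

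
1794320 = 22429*80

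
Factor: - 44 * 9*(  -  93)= 36828 = 2^2*3^3*11^1* 31^1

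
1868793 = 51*36643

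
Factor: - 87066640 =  - 2^4*5^1  *277^1*3929^1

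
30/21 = 1  +  3/7 = 1.43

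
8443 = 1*8443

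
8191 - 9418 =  - 1227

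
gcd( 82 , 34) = 2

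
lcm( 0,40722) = 0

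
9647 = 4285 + 5362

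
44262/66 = 670+7/11 = 670.64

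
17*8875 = 150875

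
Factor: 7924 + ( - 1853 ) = 6071 = 13^1*467^1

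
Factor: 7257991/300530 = 2^( - 1)*5^(- 1)*13^1*41^( - 1) * 733^( - 1 )*558307^1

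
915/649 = 915/649= 1.41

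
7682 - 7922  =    -  240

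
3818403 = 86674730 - 82856327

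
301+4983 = 5284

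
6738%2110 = 408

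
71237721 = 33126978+38110743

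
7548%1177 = 486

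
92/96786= 46/48393  =  0.00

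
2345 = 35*67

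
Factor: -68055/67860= - 2^( - 2)*3^( - 1)*29^ ( - 1)*349^1 = - 349/348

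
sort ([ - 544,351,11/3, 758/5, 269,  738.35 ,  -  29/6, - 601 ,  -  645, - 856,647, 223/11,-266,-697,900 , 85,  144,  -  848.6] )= [  -  856, - 848.6,-697, - 645, - 601,  -  544, - 266, - 29/6, 11/3, 223/11, 85,144,758/5,269,351,  647,738.35,900]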